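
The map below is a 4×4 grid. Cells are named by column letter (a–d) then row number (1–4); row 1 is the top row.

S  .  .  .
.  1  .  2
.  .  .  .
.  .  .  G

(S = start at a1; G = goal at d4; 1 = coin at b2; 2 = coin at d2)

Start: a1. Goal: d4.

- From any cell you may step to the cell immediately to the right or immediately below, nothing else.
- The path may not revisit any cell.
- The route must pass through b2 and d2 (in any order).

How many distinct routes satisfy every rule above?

2

A right/down-only route from a1 to d4 makes exactly 3 down-moves and 3 right-moves in some order.
With no other constraints that would be C(6,3) = 20 routes.
A monotone route can only reach the required cells in the order b2, d2, so split there and multiply the segment counts: a1→b2: 2; b2→d2: 1; d2→d4: 1; product = 2.
That gives 2 routes.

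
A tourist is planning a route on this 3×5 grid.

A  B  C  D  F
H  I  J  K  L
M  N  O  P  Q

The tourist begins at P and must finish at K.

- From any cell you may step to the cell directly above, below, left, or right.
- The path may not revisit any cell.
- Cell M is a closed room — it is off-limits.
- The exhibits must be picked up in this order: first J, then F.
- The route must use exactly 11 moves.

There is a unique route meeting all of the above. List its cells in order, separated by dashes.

The waypoints must appear in the order J, F, with no cell reused.
Route from P: left 1 to O, up 1 to J, left 2 to H, up 1 to A, right 4 to F, down 1 to L, left 1 to K — 11 moves in all.
Check: order respected (J at step 2, F at step 9); 11 moves as required.

P - O - J - I - H - A - B - C - D - F - L - K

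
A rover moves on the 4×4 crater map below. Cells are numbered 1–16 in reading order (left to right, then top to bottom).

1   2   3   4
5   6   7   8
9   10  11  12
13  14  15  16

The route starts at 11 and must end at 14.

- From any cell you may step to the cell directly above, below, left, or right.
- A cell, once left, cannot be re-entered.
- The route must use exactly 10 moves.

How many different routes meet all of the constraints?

36

Need simple routes of exactly 10 moves from 11 to 14 (Manhattan distance 2, so 4 moves are spent on a detour and 4 undoing it).
Branch systematically from the start, pruning whenever the remaining move budget drops below the Manhattan distance to 14 or differs from it in parity. Grouping the completions by first move — via 7: 8; via 15: 6; via 10: 5; via 12: 17 — and summing: 8 + 6 + 5 + 17 = 36.
That gives 36 routes.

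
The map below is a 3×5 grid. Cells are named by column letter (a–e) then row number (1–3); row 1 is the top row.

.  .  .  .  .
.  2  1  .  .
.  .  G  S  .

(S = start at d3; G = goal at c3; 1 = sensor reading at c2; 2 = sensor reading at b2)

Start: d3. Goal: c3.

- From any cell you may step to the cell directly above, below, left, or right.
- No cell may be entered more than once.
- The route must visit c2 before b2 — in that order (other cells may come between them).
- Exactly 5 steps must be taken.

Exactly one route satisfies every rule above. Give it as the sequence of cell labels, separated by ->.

The waypoints must appear in the order c2, b2, with no cell reused.
Route from d3: up to d2, 2× left (reaching b2), down to b3, right to c3 — 5 moves in all.
Check: order respected (1 at step 2, 2 at step 3); 5 moves as required.

d3 -> d2 -> c2 -> b2 -> b3 -> c3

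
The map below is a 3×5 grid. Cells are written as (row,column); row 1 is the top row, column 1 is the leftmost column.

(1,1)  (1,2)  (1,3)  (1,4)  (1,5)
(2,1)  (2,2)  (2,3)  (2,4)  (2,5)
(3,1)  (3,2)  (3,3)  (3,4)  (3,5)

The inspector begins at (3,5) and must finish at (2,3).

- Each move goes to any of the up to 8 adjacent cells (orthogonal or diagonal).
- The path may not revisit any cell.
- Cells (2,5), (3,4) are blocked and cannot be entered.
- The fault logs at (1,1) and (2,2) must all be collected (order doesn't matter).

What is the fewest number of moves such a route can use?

Any route passes through (1,1) and (2,2) in some order between (3,5) and (2,3). Summing Chebyshev distances along each leg and taking the cheapest ordering ((3,5) → (1,1) → (2,2) → (2,3)) gives a lower bound of 4 + 1 + 1 = 6 moves.
A route of 6 moves achieves this: (3,5) → (2,4) → (1,3) → (1,2) → (1,1) → (2,2) → (2,3).
Since 6 matches the lower bound, it is optimal.

6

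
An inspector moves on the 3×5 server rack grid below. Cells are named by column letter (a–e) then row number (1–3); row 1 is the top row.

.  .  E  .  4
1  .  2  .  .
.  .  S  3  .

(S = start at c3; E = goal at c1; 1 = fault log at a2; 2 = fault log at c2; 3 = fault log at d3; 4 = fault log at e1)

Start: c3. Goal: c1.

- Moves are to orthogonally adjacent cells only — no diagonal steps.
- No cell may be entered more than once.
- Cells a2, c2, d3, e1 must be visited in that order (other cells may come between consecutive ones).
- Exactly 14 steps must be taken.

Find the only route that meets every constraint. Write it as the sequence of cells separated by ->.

The waypoints must appear in the order a2, c2, d3, e1, with no cell reused.
Route from c3: 2× left (reaching a3), 2× up (reaching a1), right to b1, down to b2, 2× right (reaching d2), down to d3, right to e3, 2× up (reaching e1), 2× left (reaching c1) — 14 moves in all.
Check: order respected (1 at step 3, 2 at step 7, 3 at step 9, 4 at step 12); 14 moves as required.

c3 -> b3 -> a3 -> a2 -> a1 -> b1 -> b2 -> c2 -> d2 -> d3 -> e3 -> e2 -> e1 -> d1 -> c1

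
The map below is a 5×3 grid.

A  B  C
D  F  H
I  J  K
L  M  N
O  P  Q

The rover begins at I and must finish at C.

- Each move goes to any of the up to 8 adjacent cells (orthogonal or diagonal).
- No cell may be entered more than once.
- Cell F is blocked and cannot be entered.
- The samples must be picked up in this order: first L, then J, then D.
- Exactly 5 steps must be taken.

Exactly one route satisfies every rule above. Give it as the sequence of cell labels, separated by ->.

I -> L -> J -> D -> B -> C

The waypoints must appear in the order L, J, D, with no cell reused.
Route from I: down to L, up-right to J, up-left to D, up-right to B, right to C — 5 moves in all.
Check: order respected (L at step 1, J at step 2, D at step 3); 5 moves as required.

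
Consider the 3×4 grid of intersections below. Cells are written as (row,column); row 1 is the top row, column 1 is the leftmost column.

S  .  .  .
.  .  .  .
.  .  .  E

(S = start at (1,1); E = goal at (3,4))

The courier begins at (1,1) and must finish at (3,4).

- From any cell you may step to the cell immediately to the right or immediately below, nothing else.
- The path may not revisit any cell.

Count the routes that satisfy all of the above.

10

A right/down-only route from (1,1) to (3,4) makes exactly 2 down-moves and 3 right-moves in some order.
With no other constraints that would be C(5,2) = 10 routes.
That gives 10 routes.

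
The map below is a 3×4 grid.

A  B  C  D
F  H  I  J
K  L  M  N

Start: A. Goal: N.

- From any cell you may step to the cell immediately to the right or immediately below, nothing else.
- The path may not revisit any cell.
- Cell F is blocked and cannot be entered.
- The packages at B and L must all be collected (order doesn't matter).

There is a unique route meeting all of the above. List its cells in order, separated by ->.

Moves only go right or down, so the column and row indices never decrease.
Route from A: right 1 to B, down 2 to L, right 2 to N — 5 moves in all.
Check: all required cells visited.

A -> B -> H -> L -> M -> N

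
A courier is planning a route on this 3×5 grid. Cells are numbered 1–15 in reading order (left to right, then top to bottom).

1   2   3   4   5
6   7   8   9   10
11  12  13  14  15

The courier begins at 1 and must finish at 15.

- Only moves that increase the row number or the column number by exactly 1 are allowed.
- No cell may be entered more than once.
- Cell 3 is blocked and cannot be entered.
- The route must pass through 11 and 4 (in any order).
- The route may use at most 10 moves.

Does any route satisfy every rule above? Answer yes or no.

no

11 is below but to the left of 4: going 4 → 11 would need a leftward move and 11 → 4 an upward move, so no right/down-only route can visit both required cells.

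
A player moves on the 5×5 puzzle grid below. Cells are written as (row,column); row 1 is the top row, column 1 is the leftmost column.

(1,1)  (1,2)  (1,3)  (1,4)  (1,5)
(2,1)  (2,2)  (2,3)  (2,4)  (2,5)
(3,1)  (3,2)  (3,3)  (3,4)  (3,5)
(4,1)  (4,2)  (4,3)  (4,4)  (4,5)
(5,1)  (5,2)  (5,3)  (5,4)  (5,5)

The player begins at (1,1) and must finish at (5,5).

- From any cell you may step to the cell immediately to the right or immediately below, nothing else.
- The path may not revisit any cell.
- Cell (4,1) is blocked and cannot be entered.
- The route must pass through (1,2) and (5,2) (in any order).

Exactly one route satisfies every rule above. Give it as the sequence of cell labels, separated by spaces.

(1,1) (1,2) (2,2) (3,2) (4,2) (5,2) (5,3) (5,4) (5,5)

Moves only go right or down, so the column and row indices never decrease.
Route from (1,1): right 1 to (1,2), down 4 to (5,2), right 3 to (5,5) — 8 moves in all.
Check: all required cells visited.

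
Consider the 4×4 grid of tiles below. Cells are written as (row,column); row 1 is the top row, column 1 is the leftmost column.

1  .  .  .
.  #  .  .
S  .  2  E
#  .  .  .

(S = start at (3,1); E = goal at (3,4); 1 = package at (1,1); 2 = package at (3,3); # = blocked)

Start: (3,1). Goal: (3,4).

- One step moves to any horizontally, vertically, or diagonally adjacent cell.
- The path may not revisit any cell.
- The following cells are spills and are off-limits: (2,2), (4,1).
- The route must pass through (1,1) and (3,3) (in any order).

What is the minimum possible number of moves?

6

Any route passes through (1,1) and (3,3) in some order between (3,1) and (3,4). Summing Chebyshev distances along each leg and taking the cheapest ordering ((3,1) → (1,1) → (3,3) → (3,4)) gives a lower bound of 2 + 2 + 1 = 5 moves.
That bound ignores the blocked cells. Measuring each leg by the fewest moves that actually steer around them ((3,1)→(1,1): 2; (1,1)→(3,3): 3; (3,3)→(3,4): 1) raises the lower bound to 6.
A route of 6 moves exists: (3,1) → (2,1) → (1,1) → (1,2) → (2,3) → (3,3) → (3,4).
Since 6 matches that lower bound, it is optimal.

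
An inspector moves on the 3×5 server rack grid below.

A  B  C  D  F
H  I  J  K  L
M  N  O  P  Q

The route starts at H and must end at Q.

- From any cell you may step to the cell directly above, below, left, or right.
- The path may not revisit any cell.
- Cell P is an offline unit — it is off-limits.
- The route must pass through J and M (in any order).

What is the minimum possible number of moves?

Any route passes through J and M in some order between H and Q. Summing Manhattan distances along each leg and taking the cheapest ordering (H → M → J → Q) gives a lower bound of 1 + 3 + 3 = 7 moves.
A route of 7 moves achieves this: H → M → N → I → J → K → L → Q.
Since 7 matches the lower bound, it is optimal.

7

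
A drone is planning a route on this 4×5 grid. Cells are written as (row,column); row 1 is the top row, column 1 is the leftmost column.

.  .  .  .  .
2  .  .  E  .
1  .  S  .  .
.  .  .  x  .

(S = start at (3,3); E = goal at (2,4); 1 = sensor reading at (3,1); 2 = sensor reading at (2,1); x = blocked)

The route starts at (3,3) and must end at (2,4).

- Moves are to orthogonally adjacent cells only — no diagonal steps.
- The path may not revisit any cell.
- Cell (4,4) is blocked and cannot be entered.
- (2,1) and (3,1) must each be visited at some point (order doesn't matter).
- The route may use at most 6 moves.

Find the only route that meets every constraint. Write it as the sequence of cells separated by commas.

The budget equals the shortest possible length, so every move has to be on a shortest route through the required cells.
Route from (3,3): 2× left (reaching (3,1)), up to (2,1), 3× right (reaching (2,4)) — 6 moves in all.
Check: all required cells visited; 6 ≤ 6 moves.

(3,3), (3,2), (3,1), (2,1), (2,2), (2,3), (2,4)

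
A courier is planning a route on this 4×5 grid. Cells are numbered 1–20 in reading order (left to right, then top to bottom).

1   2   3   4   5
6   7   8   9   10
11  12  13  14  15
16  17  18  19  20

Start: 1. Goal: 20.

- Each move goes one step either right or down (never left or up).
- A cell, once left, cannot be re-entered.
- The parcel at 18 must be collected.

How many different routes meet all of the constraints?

A right/down-only route from 1 to 20 makes exactly 3 down-moves and 4 right-moves in some order.
With no other constraints that would be C(7,3) = 35 routes.
Split at 18 and multiply the segment counts: 1→18: 10; 18→20: 1; product = 10.
That gives 10 routes.

10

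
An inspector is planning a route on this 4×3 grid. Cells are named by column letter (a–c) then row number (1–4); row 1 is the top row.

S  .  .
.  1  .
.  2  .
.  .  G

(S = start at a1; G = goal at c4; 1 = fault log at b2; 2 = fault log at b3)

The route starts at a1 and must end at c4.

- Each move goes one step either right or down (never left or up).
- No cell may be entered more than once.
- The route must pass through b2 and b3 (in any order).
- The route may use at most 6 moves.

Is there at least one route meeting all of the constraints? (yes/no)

One route that works: a1 → a2 → b2 → b3 → b4 → c4.

yes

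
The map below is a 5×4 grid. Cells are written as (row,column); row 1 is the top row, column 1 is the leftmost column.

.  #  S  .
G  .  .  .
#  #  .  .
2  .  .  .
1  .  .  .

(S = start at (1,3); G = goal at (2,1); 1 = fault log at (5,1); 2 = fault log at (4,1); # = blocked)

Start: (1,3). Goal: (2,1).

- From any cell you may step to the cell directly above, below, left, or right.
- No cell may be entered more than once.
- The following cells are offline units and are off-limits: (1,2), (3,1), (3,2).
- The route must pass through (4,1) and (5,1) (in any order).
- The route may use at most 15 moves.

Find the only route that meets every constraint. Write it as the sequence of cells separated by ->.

Any route must reach (4,1) and (5,1) and still end at (2,1) within 15 moves, so the order of the required stops is forced.
Route from (1,3): right to (1,4), 4× down (reaching (5,4)), 3× left (reaching (5,1)), up to (4,1), 2× right (reaching (4,3)), 2× up (reaching (2,3)), 2× left (reaching (2,1)) — 15 moves in all.
Check: all required cells visited; 15 ≤ 15 moves.

(1,3) -> (1,4) -> (2,4) -> (3,4) -> (4,4) -> (5,4) -> (5,3) -> (5,2) -> (5,1) -> (4,1) -> (4,2) -> (4,3) -> (3,3) -> (2,3) -> (2,2) -> (2,1)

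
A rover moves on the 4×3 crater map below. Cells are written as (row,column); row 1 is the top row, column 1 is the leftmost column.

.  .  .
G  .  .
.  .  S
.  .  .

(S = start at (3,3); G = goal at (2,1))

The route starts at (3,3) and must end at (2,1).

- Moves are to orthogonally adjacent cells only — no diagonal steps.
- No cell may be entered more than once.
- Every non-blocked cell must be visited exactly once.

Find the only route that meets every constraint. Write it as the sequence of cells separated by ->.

(3,3) -> (4,3) -> (4,2) -> (4,1) -> (3,1) -> (3,2) -> (2,2) -> (2,3) -> (1,3) -> (1,2) -> (1,1) -> (2,1)

Need to visit all 12 open cells exactly once, starting at (3,3) and ending at (2,1).
Cell (1,1) has only two open neighbours ((2,1) and (1,2)), so the path must pass straight through it: one of those is the cell it's entered from and the other is where it exits.
Route from (3,3): down 1 to (4,3), left 2 to (4,1), up 1 to (3,1), right 1 to (3,2), up 1 to (2,2), right 1 to (2,3), up 1 to (1,3), left 2 to (1,1), down 1 to (2,1) — 11 moves in all.
Check: all 12 open cells covered.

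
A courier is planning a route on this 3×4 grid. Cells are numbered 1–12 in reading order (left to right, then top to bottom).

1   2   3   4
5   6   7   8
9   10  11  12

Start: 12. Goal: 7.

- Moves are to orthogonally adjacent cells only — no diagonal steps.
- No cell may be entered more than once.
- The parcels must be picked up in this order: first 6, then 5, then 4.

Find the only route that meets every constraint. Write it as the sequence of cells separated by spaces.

The waypoints must appear in the order 6, 5, 4, with no cell reused.
Route from 12: left 2 to 10, up 1 to 6, left 1 to 5, up 1 to 1, right 3 to 4, down 1 to 8, left 1 to 7 — 10 moves in all.
Check: order respected (6 at step 3, 5 at step 4, 4 at step 8).

12 11 10 6 5 1 2 3 4 8 7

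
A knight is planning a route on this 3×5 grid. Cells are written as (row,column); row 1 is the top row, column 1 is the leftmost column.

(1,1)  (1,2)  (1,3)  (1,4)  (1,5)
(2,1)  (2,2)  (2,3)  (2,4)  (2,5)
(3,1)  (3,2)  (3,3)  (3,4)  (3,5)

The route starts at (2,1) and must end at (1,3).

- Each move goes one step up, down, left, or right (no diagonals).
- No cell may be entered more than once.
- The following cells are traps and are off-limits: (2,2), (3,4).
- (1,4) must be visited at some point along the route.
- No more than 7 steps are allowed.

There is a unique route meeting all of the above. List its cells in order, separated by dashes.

The 7-move cap with required stops at (1,4) leaves no slack for detours.
Route from (2,1): down to (3,1), 2× right (reaching (3,3)), up to (2,3), right to (2,4), up to (1,4), left to (1,3) — 7 moves in all.
Check: all required cells visited; 7 ≤ 7 moves.

(2,1) - (3,1) - (3,2) - (3,3) - (2,3) - (2,4) - (1,4) - (1,3)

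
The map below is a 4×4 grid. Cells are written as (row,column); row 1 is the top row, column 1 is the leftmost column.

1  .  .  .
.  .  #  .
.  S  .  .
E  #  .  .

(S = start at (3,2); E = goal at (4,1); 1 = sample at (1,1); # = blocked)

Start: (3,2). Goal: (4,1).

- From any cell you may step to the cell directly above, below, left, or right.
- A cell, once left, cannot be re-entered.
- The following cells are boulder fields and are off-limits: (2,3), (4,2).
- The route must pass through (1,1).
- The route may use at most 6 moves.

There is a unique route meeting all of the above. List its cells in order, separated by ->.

(3,2) -> (2,2) -> (1,2) -> (1,1) -> (2,1) -> (3,1) -> (4,1)

The 6-move cap with required stops at (1,1) leaves no slack for detours.
Route from (3,2): 2× up (reaching (1,2)), left to (1,1), 3× down (reaching (4,1)) — 6 moves in all.
Check: all required cells visited; 6 ≤ 6 moves.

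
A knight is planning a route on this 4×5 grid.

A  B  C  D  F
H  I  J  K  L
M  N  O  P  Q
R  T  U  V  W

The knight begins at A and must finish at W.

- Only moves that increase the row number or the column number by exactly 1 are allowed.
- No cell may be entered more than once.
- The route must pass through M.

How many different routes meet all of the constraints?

5

A right/down-only route from A to W makes exactly 3 down-moves and 4 right-moves in some order.
With no other constraints that would be C(7,3) = 35 routes.
Split at M and multiply the segment counts: A→M: 1; M→W: 5; product = 5.
That gives 5 routes.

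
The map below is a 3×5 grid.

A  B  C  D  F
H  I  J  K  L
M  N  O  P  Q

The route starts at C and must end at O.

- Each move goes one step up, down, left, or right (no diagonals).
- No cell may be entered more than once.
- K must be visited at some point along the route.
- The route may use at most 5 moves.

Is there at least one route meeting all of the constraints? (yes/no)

yes

One route that works: C → J → K → P → O.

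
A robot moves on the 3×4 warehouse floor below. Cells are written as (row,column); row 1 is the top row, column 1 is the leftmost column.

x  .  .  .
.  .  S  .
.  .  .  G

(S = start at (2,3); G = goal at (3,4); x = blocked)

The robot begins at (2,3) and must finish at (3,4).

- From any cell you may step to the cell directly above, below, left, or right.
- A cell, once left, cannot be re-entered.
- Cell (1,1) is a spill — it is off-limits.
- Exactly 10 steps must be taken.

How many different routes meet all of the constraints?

2

Need simple routes of exactly 10 moves from (2,3) to (3,4) (Manhattan distance 2, so 4 moves are spent on a detour and 4 undoing it).
Enumerating: (2,3) (3,3) (3,2) (3,1) (2,1) (2,2) (1,2) (1,3) (1,4) (2,4) (3,4) | (2,3) (2,4) (1,4) (1,3) (1,2) (2,2) (2,1) (3,1) (3,2) (3,3) (3,4).
That gives 2 routes.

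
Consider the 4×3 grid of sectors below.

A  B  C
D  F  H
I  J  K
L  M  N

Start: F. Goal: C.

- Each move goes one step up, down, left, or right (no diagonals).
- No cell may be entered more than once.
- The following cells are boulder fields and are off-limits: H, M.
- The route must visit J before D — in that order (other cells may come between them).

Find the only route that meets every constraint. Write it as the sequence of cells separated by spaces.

F J I D A B C

The waypoints must appear in the order J, D, with no cell reused.
Route from F: down 1 to J, left 1 to I, up 2 to A, right 2 to C — 6 moves in all.
Check: order respected (J at step 1, D at step 3).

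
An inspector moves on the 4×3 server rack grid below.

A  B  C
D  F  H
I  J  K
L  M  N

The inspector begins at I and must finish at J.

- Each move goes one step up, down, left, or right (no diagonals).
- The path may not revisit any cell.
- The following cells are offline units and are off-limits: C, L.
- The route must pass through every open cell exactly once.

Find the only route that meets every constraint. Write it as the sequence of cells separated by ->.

Need to visit all 10 open cells exactly once, starting at I and ending at J.
Cell B has only two open neighbours (F and A), so the path must pass straight through it: one of those is the cell it's entered from and the other is where it exits.
Route from I: up 2 to A, right 1 to B, down 1 to F, right 1 to H, down 2 to N, left 1 to M, up 1 to J — 9 moves in all.
Check: all 10 open cells covered.

I -> D -> A -> B -> F -> H -> K -> N -> M -> J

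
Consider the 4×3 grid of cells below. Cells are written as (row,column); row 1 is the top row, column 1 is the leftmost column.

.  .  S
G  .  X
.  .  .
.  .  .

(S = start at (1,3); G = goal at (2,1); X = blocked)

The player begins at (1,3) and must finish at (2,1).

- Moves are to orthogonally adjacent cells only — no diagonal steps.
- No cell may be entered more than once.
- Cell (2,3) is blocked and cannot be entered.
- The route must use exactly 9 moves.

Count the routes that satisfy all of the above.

Need simple routes of exactly 9 moves from (1,3) to (2,1) (Manhattan distance 3, so 3 moves are spent on a detour and 3 undoing it).
Enumerating: (1,3) (1,2) (2,2) (3,2) (3,3) (4,3) (4,2) (4,1) (3,1) (2,1).
That gives 1 route.

1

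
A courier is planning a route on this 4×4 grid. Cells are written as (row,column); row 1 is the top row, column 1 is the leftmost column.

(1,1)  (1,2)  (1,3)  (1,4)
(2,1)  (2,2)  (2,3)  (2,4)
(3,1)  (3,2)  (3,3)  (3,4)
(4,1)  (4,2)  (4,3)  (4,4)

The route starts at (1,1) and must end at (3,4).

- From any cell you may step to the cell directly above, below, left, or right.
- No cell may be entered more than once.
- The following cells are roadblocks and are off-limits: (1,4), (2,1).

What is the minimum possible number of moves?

5

The Manhattan distance from (1,1) to (3,4) is |1−3| + |1−4| = 5, so at least 5 moves are needed.
A route of 5 moves achieves this: (1,1) → (1,2) → (2,2) → (3,2) → (3,3) → (3,4).
Since 5 matches the lower bound, it is optimal.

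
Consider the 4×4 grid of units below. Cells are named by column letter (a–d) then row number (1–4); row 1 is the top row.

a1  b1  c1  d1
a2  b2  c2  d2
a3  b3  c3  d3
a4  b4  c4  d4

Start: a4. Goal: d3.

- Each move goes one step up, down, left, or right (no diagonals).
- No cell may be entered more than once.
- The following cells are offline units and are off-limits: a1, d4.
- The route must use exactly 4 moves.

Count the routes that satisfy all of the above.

Need simple routes of exactly 4 moves from a4 to d3 (Manhattan distance 4, so 0 moves are spent on a detour and 0 undoing it).
Enumerating: a4 a3 b3 c3 d3 | a4 b4 b3 c3 d3 | a4 b4 c4 c3 d3.
That gives 3 routes.

3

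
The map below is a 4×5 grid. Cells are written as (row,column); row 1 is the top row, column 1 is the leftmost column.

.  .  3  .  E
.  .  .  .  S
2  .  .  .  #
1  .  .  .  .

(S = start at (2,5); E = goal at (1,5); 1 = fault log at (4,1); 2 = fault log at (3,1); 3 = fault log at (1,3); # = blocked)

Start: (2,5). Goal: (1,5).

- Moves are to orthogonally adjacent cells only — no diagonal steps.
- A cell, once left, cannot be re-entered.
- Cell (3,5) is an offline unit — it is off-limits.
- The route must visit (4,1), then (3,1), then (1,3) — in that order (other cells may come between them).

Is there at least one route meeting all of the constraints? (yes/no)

One route that works: (2,5) → (2,4) → (3,4) → (4,4) → (4,3) → (4,2) → (4,1) → (3,1) → (2,1) → (1,1) → (1,2) → (1,3) → (1,4) → (1,5).

yes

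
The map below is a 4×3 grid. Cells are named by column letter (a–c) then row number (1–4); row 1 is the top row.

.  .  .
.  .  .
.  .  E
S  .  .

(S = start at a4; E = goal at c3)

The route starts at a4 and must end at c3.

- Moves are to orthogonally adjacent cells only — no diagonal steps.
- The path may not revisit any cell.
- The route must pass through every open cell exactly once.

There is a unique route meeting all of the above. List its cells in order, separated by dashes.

a4 - a3 - a2 - a1 - b1 - c1 - c2 - b2 - b3 - b4 - c4 - c3

Need to visit all 12 open cells exactly once, starting at a4 and ending at c3.
Cell c1 has only two open neighbours (c2 and b1), so the path must pass straight through it: one of those is the cell it's entered from and the other is where it exits.
Route from a4: up 3 to a1, right 2 to c1, down 1 to c2, left 1 to b2, down 2 to b4, right 1 to c4, up 1 to c3 — 11 moves in all.
Check: all 12 open cells covered.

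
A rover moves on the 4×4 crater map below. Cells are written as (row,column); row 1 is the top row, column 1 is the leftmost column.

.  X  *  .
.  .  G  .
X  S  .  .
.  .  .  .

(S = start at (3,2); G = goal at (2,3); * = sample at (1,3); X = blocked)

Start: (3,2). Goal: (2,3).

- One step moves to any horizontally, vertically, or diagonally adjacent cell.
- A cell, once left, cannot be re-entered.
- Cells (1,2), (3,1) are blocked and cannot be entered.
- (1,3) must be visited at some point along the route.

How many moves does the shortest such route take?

Any route passes through (1,3) somewhere between (3,2) and (2,3). Summing Chebyshev distances along the two legs ((3,2) → (1,3) → (2,3)) gives a lower bound of 2 + 1 = 3 moves.
A route of 3 moves achieves this: (3,2) → (2,2) → (1,3) → (2,3).
Since 3 matches the lower bound, it is optimal.

3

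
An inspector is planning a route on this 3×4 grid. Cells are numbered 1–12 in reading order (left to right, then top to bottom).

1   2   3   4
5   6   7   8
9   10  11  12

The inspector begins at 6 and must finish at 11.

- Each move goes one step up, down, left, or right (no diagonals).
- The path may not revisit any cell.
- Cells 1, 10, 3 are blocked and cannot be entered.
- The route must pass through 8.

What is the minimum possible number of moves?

Any route passes through 8 somewhere between 6 and 11. Summing Manhattan distances along the two legs (6 → 8 → 11) gives a lower bound of 2 + 2 = 4 moves.
A route of 4 moves achieves this: 6 → 7 → 8 → 12 → 11.
Since 4 matches the lower bound, it is optimal.

4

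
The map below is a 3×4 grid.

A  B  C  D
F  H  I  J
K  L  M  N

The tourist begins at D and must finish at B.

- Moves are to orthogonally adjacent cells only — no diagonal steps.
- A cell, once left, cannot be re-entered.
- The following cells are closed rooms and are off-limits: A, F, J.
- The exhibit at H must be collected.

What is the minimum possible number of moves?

4

Any route passes through H somewhere between D and B. Summing Manhattan distances along the two legs (D → H → B) gives a lower bound of 3 + 1 = 4 moves.
A route of 4 moves achieves this: D → C → I → H → B.
Since 4 matches the lower bound, it is optimal.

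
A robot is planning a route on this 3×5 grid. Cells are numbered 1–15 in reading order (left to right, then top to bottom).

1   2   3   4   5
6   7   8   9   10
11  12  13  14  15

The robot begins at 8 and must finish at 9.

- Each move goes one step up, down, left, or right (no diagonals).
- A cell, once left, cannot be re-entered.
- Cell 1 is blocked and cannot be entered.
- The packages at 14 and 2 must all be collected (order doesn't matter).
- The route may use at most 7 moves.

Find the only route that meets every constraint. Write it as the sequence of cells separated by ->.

The budget equals the shortest possible length, so every move has to be on a shortest route through the required cells.
Route from 8: up 1 to 3, left 1 to 2, down 2 to 12, right 2 to 14, up 1 to 9 — 7 moves in all.
Check: all required cells visited; 7 ≤ 7 moves.

8 -> 3 -> 2 -> 7 -> 12 -> 13 -> 14 -> 9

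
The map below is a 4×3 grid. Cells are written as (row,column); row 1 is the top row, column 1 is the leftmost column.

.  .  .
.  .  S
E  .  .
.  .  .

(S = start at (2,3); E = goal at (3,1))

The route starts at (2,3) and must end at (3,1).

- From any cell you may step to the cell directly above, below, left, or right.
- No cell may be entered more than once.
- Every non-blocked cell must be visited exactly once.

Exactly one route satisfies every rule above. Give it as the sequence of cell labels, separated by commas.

(2,3), (1,3), (1,2), (1,1), (2,1), (2,2), (3,2), (3,3), (4,3), (4,2), (4,1), (3,1)

Need to visit all 12 open cells exactly once, starting at (2,3) and ending at (3,1).
Cell (4,3) has only two open neighbours ((3,3) and (4,2)), so the path must pass straight through it: one of those is the cell it's entered from and the other is where it exits.
Route from (2,3): up to (1,3), 2× left (reaching (1,1)), down to (2,1), right to (2,2), down to (3,2), right to (3,3), down to (4,3), 2× left (reaching (4,1)), up to (3,1) — 11 moves in all.
Check: all 12 open cells covered.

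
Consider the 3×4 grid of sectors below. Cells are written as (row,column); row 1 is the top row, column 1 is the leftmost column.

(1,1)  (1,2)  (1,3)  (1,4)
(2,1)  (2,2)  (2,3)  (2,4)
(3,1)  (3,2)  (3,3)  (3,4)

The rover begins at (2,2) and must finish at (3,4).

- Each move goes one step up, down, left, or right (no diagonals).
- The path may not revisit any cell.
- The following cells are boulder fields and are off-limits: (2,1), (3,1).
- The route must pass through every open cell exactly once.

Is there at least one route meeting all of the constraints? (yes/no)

no

Cell (1,1) has only one open neighbour but is neither the start nor the goal, so a Hamiltonian route would have to both enter and leave it through the same neighbour — impossible without revisiting.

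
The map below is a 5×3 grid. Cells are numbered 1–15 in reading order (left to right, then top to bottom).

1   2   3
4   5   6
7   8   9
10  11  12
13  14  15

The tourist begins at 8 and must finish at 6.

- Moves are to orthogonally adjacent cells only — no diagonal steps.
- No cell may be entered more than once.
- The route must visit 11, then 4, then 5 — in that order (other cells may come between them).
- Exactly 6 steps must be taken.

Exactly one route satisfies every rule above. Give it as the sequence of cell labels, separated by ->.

8 -> 11 -> 10 -> 7 -> 4 -> 5 -> 6

The waypoints must appear in the order 11, 4, 5, with no cell reused.
Route from 8: down 1 to 11, left 1 to 10, up 2 to 4, right 2 to 6 — 6 moves in all.
Check: order respected (11 at step 1, 4 at step 4, 5 at step 5); 6 moves as required.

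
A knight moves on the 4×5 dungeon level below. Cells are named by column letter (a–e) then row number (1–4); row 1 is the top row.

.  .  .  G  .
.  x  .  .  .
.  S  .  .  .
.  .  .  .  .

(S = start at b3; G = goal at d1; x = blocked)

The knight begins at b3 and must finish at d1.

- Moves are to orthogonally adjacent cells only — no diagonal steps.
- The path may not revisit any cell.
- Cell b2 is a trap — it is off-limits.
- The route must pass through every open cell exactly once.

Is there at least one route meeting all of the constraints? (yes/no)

One route that works: b3 → b4 → a4 → a3 → a2 → a1 → b1 → c1 → c2 → c3 → c4 → d4 → e4 → e3 → d3 → d2 → e2 → e1 → d1.

yes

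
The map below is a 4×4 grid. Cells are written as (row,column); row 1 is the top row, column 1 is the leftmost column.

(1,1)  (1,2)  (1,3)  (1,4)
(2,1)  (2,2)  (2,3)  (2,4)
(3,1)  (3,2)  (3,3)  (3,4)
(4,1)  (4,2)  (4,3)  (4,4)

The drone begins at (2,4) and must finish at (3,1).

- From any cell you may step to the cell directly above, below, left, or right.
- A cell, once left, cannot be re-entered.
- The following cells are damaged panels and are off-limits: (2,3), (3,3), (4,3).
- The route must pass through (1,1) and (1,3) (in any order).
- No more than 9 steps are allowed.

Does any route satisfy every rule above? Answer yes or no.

One route that works: (2,4) → (1,4) → (1,3) → (1,2) → (1,1) → (2,1) → (3,1).

yes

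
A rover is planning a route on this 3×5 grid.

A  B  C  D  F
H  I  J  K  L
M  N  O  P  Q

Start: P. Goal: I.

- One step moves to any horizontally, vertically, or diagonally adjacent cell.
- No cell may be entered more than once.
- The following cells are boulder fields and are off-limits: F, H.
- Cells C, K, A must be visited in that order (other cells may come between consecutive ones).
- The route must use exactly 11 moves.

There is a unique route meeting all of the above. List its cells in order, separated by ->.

The waypoints must appear in the order C, K, A, with no cell reused.
Route from P: right 1 to Q, up 1 to L, up-left 1 to D, left 1 to C, down-right 1 to K, down-left 1 to O, left 1 to N, up-right 1 to J, up-left 1 to B, left 1 to A, down-right 1 to I — 11 moves in all.
Check: order respected (C at step 4, K at step 5, A at step 10); 11 moves as required.

P -> Q -> L -> D -> C -> K -> O -> N -> J -> B -> A -> I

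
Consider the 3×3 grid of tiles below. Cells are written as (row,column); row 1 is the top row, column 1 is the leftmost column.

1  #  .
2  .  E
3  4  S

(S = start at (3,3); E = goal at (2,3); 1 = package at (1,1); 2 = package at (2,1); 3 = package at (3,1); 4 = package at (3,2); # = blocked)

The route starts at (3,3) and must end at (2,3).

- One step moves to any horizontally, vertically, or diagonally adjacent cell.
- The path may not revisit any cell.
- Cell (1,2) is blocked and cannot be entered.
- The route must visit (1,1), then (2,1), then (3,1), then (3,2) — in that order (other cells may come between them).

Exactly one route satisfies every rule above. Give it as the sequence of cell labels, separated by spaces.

(3,3) (2,2) (1,1) (2,1) (3,1) (3,2) (2,3)

The waypoints must appear in the order (1,1), (2,1), (3,1), (3,2), with no cell reused.
Route from (3,3): up-left 2 to (1,1), down 2 to (3,1), right 1 to (3,2), up-right 1 to (2,3) — 6 moves in all.
Check: order respected (1 at step 2, 2 at step 3, 3 at step 4, 4 at step 5).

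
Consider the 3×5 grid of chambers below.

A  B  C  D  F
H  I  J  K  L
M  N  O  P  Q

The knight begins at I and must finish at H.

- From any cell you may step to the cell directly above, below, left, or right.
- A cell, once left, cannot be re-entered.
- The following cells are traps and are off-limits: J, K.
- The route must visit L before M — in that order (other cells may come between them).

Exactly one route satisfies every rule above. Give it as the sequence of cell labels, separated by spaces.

The waypoints must appear in the order L, M, with no cell reused.
Route from I: up 1 to B, right 3 to F, down 2 to Q, left 4 to M, up 1 to H — 11 moves in all.
Check: order respected (L at step 5, M at step 10).

I B C D F L Q P O N M H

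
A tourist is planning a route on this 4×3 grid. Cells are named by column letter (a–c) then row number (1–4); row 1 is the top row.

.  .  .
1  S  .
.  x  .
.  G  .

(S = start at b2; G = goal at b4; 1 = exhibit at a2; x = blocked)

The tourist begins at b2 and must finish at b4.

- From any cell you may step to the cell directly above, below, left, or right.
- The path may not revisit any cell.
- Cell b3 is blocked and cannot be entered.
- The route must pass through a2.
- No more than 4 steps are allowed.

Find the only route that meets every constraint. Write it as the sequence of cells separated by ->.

b2 -> a2 -> a3 -> a4 -> b4

The 4-move cap with required stops at a2 leaves no slack for detours.
Route from b2: left 1 to a2, down 2 to a4, right 1 to b4 — 4 moves in all.
Check: all required cells visited; 4 ≤ 4 moves.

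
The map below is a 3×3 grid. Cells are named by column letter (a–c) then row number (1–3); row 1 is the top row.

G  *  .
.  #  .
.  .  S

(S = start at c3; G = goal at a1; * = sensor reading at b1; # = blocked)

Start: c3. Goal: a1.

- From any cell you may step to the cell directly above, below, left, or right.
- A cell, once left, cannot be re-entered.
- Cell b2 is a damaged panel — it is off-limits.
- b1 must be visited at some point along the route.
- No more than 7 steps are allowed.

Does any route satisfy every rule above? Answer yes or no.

One route that works: c3 → c2 → c1 → b1 → a1.

yes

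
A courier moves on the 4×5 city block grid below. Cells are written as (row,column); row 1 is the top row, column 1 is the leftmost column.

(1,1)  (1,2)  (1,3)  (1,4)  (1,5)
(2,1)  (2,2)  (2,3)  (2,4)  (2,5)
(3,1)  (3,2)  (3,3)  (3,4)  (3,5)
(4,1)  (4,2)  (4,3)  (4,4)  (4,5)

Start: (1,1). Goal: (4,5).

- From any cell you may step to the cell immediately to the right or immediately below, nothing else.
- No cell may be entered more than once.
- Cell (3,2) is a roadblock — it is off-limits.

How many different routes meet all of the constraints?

A right/down-only route from (1,1) to (4,5) makes exactly 3 down-moves and 4 right-moves in some order.
With no other constraints that would be C(7,3) = 35 routes.
Subtract routes through each blocked cell (inclusion–exclusion for overlaps): − through (3,2): 12 → 23.
That gives 23 routes.

23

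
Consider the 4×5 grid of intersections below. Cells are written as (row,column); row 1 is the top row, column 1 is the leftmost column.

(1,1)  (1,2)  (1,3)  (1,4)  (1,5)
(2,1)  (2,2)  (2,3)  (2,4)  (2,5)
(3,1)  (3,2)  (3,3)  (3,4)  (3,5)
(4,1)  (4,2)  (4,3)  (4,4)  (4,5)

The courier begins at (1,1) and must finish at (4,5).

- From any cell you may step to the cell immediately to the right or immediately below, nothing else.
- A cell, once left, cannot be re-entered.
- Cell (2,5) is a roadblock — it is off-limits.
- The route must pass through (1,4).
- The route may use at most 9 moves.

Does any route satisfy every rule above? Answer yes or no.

One route that works: (1,1) → (1,2) → (1,3) → (1,4) → (2,4) → (3,4) → (4,4) → (4,5).

yes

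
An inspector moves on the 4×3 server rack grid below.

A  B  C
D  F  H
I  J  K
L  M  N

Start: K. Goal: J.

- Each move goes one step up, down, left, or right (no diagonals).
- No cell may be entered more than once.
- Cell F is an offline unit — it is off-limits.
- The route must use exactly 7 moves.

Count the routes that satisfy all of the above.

1

Need simple routes of exactly 7 moves from K to J (Manhattan distance 1, so 3 moves are spent on a detour and 3 undoing it).
Enumerating: K H C B A D I J.
That gives 1 route.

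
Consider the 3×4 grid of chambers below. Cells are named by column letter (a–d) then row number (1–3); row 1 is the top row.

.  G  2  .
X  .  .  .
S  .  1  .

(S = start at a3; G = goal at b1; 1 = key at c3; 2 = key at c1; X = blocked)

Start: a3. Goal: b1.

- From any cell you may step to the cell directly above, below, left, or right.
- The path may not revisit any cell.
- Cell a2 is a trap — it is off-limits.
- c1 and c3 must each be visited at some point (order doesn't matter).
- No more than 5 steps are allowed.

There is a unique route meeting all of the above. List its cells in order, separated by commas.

Any route must reach c1 and c3 and still end at b1 within 5 moves, so the order of the required stops is forced.
Route from a3: right 2 to c3, up 2 to c1, left 1 to b1 — 5 moves in all.
Check: all required cells visited; 5 ≤ 5 moves.

a3, b3, c3, c2, c1, b1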